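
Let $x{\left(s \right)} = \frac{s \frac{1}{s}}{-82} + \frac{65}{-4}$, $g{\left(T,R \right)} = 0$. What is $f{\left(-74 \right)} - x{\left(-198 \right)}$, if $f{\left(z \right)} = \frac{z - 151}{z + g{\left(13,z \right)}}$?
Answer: $\frac{117129}{6068} \approx 19.303$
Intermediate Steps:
$f{\left(z \right)} = \frac{-151 + z}{z}$ ($f{\left(z \right)} = \frac{z - 151}{z + 0} = \frac{-151 + z}{z}$)
$x{\left(s \right)} = - \frac{2667}{164}$ ($x{\left(s \right)} = 1 \left(- \frac{1}{82}\right) + 65 \left(- \frac{1}{4}\right) = - \frac{1}{82} - \frac{65}{4} = - \frac{2667}{164}$)
$f{\left(-74 \right)} - x{\left(-198 \right)} = \frac{-151 - 74}{-74} - - \frac{2667}{164} = \left(- \frac{1}{74}\right) \left(-225\right) + \frac{2667}{164} = \frac{225}{74} + \frac{2667}{164} = \frac{117129}{6068}$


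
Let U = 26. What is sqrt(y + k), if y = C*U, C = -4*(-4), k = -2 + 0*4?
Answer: 3*sqrt(46) ≈ 20.347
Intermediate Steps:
k = -2 (k = -2 + 0 = -2)
C = 16
y = 416 (y = 16*26 = 416)
sqrt(y + k) = sqrt(416 - 2) = sqrt(414) = 3*sqrt(46)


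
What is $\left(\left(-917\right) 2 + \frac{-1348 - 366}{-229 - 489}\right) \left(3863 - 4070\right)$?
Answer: $\frac{136112643}{359} \approx 3.7914 \cdot 10^{5}$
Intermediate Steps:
$\left(\left(-917\right) 2 + \frac{-1348 - 366}{-229 - 489}\right) \left(3863 - 4070\right) = \left(-1834 - \frac{1714}{-718}\right) \left(-207\right) = \left(-1834 - - \frac{857}{359}\right) \left(-207\right) = \left(-1834 + \frac{857}{359}\right) \left(-207\right) = \left(- \frac{657549}{359}\right) \left(-207\right) = \frac{136112643}{359}$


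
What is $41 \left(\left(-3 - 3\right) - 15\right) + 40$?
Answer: $-821$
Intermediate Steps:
$41 \left(\left(-3 - 3\right) - 15\right) + 40 = 41 \left(-6 - 15\right) + 40 = 41 \left(-21\right) + 40 = -861 + 40 = -821$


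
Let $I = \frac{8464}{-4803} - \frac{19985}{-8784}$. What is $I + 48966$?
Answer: $\frac{688625081137}{14063184} \approx 48967.0$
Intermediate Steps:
$I = \frac{7213393}{14063184}$ ($I = 8464 \left(- \frac{1}{4803}\right) - - \frac{19985}{8784} = - \frac{8464}{4803} + \frac{19985}{8784} = \frac{7213393}{14063184} \approx 0.51293$)
$I + 48966 = \frac{7213393}{14063184} + 48966 = \frac{688625081137}{14063184}$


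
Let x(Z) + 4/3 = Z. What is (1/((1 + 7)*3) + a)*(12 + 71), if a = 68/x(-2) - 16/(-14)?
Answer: -1339703/840 ≈ -1594.9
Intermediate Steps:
x(Z) = -4/3 + Z
a = -674/35 (a = 68/(-4/3 - 2) - 16/(-14) = 68/(-10/3) - 16*(-1/14) = 68*(-3/10) + 8/7 = -102/5 + 8/7 = -674/35 ≈ -19.257)
(1/((1 + 7)*3) + a)*(12 + 71) = (1/((1 + 7)*3) - 674/35)*(12 + 71) = (1/(8*3) - 674/35)*83 = (1/24 - 674/35)*83 = -16141/840*83 = -1339703/840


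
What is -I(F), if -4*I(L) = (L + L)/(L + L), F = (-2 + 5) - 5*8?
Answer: ¼ ≈ 0.25000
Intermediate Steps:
F = -37 (F = 3 - 40 = -37)
I(L) = -¼ (I(L) = -(L + L)/(4*(L + L)) = -2*L/(4*(2*L)) = -2*L*1/(2*L)/4 = -¼*1 = -¼)
-I(F) = -1*(-¼) = ¼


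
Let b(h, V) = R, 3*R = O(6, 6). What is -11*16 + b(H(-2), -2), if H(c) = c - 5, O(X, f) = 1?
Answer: -527/3 ≈ -175.67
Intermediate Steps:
H(c) = -5 + c
R = ⅓ (R = (⅓)*1 = ⅓ ≈ 0.33333)
b(h, V) = ⅓
-11*16 + b(H(-2), -2) = -11*16 + ⅓ = -176 + ⅓ = -527/3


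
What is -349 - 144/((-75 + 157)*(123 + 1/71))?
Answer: -62489959/179047 ≈ -349.01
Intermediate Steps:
-349 - 144/((-75 + 157)*(123 + 1/71)) = -349 - 144/(82*(123 + 1/71)) = -349 - 144/(82*(8734/71)) = -349 - 144/(716188/71) = -349 + (71/716188)*(-144) = -349 - 2556/179047 = -62489959/179047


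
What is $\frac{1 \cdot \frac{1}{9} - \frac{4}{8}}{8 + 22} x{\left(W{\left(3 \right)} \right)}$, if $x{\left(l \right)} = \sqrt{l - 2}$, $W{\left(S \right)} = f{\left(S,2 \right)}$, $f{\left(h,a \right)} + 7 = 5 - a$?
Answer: $- \frac{7 i \sqrt{6}}{540} \approx - 0.031753 i$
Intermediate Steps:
$f{\left(h,a \right)} = -2 - a$ ($f{\left(h,a \right)} = -7 - \left(-5 + a\right) = -2 - a$)
$W{\left(S \right)} = -4$ ($W{\left(S \right)} = -2 - 2 = -4$)
$x{\left(l \right)} = \sqrt{-2 + l}$
$\frac{1 \cdot \frac{1}{9} - \frac{4}{8}}{8 + 22} x{\left(W{\left(3 \right)} \right)} = \frac{1 \cdot \frac{1}{9} - \frac{4}{8}}{8 + 22} \sqrt{-2 - 4} = \frac{1 \cdot \frac{1}{9} - \frac{1}{2}}{30} \sqrt{-6} = \frac{\frac{1}{9} - \frac{1}{2}}{30} i \sqrt{6} = \frac{1}{30} \left(- \frac{7}{18}\right) i \sqrt{6} = - \frac{7 i \sqrt{6}}{540}$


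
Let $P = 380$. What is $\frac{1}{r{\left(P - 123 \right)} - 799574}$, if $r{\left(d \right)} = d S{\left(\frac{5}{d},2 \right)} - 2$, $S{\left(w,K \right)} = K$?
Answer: $- \frac{1}{799062} \approx -1.2515 \cdot 10^{-6}$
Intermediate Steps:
$r{\left(d \right)} = -2 + 2 d$ ($r{\left(d \right)} = d 2 - 2 = 2 d - 2 = -2 + 2 d$)
$\frac{1}{r{\left(P - 123 \right)} - 799574} = \frac{1}{\left(-2 + 2 \left(380 - 123\right)\right) - 799574} = \frac{1}{\left(-2 + 2 \cdot 257\right) - 799574} = \frac{1}{\left(-2 + 514\right) - 799574} = \frac{1}{512 - 799574} = \frac{1}{-799062} = - \frac{1}{799062}$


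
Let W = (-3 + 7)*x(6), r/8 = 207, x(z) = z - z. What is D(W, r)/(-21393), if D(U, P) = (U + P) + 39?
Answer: -565/7131 ≈ -0.079232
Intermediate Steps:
x(z) = 0
r = 1656 (r = 8*207 = 1656)
W = 0 (W = (-3 + 7)*0 = 4*0 = 0)
D(U, P) = 39 + P + U (D(U, P) = (P + U) + 39 = 39 + P + U)
D(W, r)/(-21393) = (39 + 1656 + 0)/(-21393) = 1695*(-1/21393) = -565/7131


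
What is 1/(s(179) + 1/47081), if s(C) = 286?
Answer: 47081/13465167 ≈ 0.0034965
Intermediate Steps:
1/(s(179) + 1/47081) = 1/(286 + 1/47081) = 1/(13465167/47081) = 47081/13465167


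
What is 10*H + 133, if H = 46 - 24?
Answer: 353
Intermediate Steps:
H = 22
10*H + 133 = 10*22 + 133 = 220 + 133 = 353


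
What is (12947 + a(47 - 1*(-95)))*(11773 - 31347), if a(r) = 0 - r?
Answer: -250645070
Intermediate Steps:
a(r) = -r
(12947 + a(47 - 1*(-95)))*(11773 - 31347) = (12947 - (47 - 1*(-95)))*(11773 - 31347) = (12947 - (47 + 95))*(-19574) = (12947 - 1*142)*(-19574) = (12947 - 142)*(-19574) = 12805*(-19574) = -250645070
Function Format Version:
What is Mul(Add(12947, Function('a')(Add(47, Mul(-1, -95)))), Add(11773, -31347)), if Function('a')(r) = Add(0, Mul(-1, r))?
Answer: -250645070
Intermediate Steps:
Function('a')(r) = Mul(-1, r)
Mul(Add(12947, Function('a')(Add(47, Mul(-1, -95)))), Add(11773, -31347)) = Mul(Add(12947, Mul(-1, Add(47, Mul(-1, -95)))), Add(11773, -31347)) = Mul(Add(12947, Mul(-1, Add(47, 95))), -19574) = Mul(Add(12947, Mul(-1, 142)), -19574) = Mul(Add(12947, -142), -19574) = Mul(12805, -19574) = -250645070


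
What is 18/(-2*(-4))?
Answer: 9/4 ≈ 2.2500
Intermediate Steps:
18/(-2*(-4)) = 18/8 = (⅛)*18 = 9/4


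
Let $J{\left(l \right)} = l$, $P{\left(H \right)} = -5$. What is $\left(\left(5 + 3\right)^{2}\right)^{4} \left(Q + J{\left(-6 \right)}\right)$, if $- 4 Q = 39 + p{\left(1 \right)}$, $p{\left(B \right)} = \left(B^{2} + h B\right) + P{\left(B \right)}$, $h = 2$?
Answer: $-255852544$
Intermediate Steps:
$p{\left(B \right)} = -5 + B^{2} + 2 B$ ($p{\left(B \right)} = \left(B^{2} + 2 B\right) - 5 = -5 + B^{2} + 2 B$)
$Q = - \frac{37}{4}$ ($Q = - \frac{39 + \left(-5 + 1^{2} + 2 \cdot 1\right)}{4} = - \frac{39 + \left(-5 + 1 + 2\right)}{4} = - \frac{39 - 2}{4} = \left(- \frac{1}{4}\right) 37 = - \frac{37}{4} \approx -9.25$)
$\left(\left(5 + 3\right)^{2}\right)^{4} \left(Q + J{\left(-6 \right)}\right) = \left(\left(5 + 3\right)^{2}\right)^{4} \left(- \frac{37}{4} - 6\right) = \left(8^{2}\right)^{4} \left(- \frac{61}{4}\right) = 64^{4} \left(- \frac{61}{4}\right) = 16777216 \left(- \frac{61}{4}\right) = -255852544$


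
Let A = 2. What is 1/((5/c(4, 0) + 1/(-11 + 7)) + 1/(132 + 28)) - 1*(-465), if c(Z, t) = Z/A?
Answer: 168025/361 ≈ 465.44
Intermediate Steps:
c(Z, t) = Z/2
1/((5/c(4, 0) + 1/(-11 + 7)) + 1/(132 + 28)) - 1*(-465) = 1/((5/(((½)*4)) + 1/(-11 + 7)) + 1/(132 + 28)) - 1*(-465) = 1/((5/2 + 1/(-4)) + 1/160) + 465 = 1/((5*(½) - ¼) + 1/160) + 465 = 1/((5/2 - ¼) + 1/160) + 465 = 1/(9/4 + 1/160) + 465 = 1/(361/160) + 465 = 160/361 + 465 = 168025/361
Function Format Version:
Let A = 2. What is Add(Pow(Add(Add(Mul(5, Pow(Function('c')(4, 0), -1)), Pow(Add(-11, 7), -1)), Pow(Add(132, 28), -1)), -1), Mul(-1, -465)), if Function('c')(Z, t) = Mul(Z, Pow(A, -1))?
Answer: Rational(168025, 361) ≈ 465.44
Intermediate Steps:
Function('c')(Z, t) = Mul(Rational(1, 2), Z) (Function('c')(Z, t) = Mul(Z, Pow(2, -1)) = Mul(Z, Rational(1, 2)) = Mul(Rational(1, 2), Z))
Add(Pow(Add(Add(Mul(5, Pow(Function('c')(4, 0), -1)), Pow(Add(-11, 7), -1)), Pow(Add(132, 28), -1)), -1), Mul(-1, -465)) = Add(Pow(Add(Add(Mul(5, Pow(Mul(Rational(1, 2), 4), -1)), Pow(Add(-11, 7), -1)), Pow(Add(132, 28), -1)), -1), Mul(-1, -465)) = Add(Pow(Add(Add(Mul(5, Pow(2, -1)), Pow(-4, -1)), Pow(160, -1)), -1), 465) = Add(Pow(Add(Add(Mul(5, Rational(1, 2)), Rational(-1, 4)), Rational(1, 160)), -1), 465) = Add(Pow(Add(Add(Rational(5, 2), Rational(-1, 4)), Rational(1, 160)), -1), 465) = Add(Pow(Add(Rational(9, 4), Rational(1, 160)), -1), 465) = Add(Pow(Rational(361, 160), -1), 465) = Add(Rational(160, 361), 465) = Rational(168025, 361)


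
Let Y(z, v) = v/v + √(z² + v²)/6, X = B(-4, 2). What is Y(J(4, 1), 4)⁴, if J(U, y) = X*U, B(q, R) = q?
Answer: 8377/81 + 616*√17/27 ≈ 197.49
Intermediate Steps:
X = -4
J(U, y) = -4*U
Y(z, v) = 1 + √(v² + z²)/6 (Y(z, v) = 1 + √(v² + z²)*(⅙) = 1 + √(v² + z²)/6)
Y(J(4, 1), 4)⁴ = (1 + √(4² + (-4*4)²)/6)⁴ = (1 + √(16 + (-16)²)/6)⁴ = (1 + √(16 + 256)/6)⁴ = (1 + √272/6)⁴ = (1 + (4*√17)/6)⁴ = (1 + 2*√17/3)⁴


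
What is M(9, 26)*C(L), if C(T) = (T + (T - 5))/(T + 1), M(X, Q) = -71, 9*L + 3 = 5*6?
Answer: -71/4 ≈ -17.750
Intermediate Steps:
L = 3 (L = -1/3 + (5*6)/9 = -1/3 + (1/9)*30 = -1/3 + 10/3 = 3)
C(T) = (-5 + 2*T)/(1 + T) (C(T) = (T + (-5 + T))/(1 + T) = (-5 + 2*T)/(1 + T))
M(9, 26)*C(L) = -71*(-5 + 2*3)/(1 + 3) = -71*(-5 + 6)/4 = -71/4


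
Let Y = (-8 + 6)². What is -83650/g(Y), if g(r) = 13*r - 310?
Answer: 41825/129 ≈ 324.22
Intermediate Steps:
Y = 4 (Y = (-2)² = 4)
g(r) = -310 + 13*r
-83650/g(Y) = -83650/(-310 + 13*4) = -83650/(-310 + 52) = -83650/(-258) = -83650*(-1/258) = 41825/129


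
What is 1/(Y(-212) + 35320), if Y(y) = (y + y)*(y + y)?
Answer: 1/215096 ≈ 4.6491e-6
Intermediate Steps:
Y(y) = 4*y² (Y(y) = (2*y)*(2*y) = 4*y²)
1/(Y(-212) + 35320) = 1/(4*(-212)² + 35320) = 1/(4*44944 + 35320) = 1/(179776 + 35320) = 1/215096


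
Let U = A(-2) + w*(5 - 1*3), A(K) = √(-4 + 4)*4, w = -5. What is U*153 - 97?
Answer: -1627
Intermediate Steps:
A(K) = 0 (A(K) = √0*4 = 0*4 = 0)
U = -10 (U = 0 - 5*(5 - 1*3) = 0 - 5*(5 - 3) = 0 - 5*2 = 0 - 10 = -10)
U*153 - 97 = -10*153 - 97 = -1530 - 97 = -1627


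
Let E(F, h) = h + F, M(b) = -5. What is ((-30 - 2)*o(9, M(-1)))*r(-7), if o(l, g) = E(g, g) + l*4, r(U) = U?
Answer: 5824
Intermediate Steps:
E(F, h) = F + h
o(l, g) = 2*g + 4*l (o(l, g) = (g + g) + l*4 = 2*g + 4*l)
((-30 - 2)*o(9, M(-1)))*r(-7) = ((-30 - 2)*(2*(-5) + 4*9))*(-7) = -32*(-10 + 36)*(-7) = -32*26*(-7) = -832*(-7) = 5824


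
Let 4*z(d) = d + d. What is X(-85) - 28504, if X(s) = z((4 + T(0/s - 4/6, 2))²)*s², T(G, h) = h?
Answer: 101546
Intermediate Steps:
z(d) = d/2 (z(d) = (d + d)/4 = (2*d)/4 = d/2)
X(s) = 18*s² (X(s) = ((4 + 2)²/2)*s² = ((½)*6²)*s² = ((½)*36)*s² = 18*s²)
X(-85) - 28504 = 18*(-85)² - 28504 = 18*7225 - 28504 = 130050 - 28504 = 101546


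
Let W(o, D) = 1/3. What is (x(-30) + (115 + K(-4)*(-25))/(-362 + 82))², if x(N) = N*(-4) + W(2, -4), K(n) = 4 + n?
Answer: 405901609/28224 ≈ 14381.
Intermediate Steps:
W(o, D) = ⅓
x(N) = ⅓ - 4*N (x(N) = N*(-4) + ⅓ = -4*N + ⅓ = ⅓ - 4*N)
(x(-30) + (115 + K(-4)*(-25))/(-362 + 82))² = ((⅓ - 4*(-30)) + (115 + (4 - 4)*(-25))/(-362 + 82))² = ((⅓ + 120) + (115 + 0*(-25))/(-280))² = (361/3 + (115 + 0)*(-1/280))² = (361/3 + 115*(-1/280))² = (361/3 - 23/56)² = (20147/168)² = 405901609/28224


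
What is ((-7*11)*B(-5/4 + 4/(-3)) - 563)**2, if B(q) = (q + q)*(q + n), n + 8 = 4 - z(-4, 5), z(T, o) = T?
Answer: 13117808089/5184 ≈ 2.5304e+6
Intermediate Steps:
n = 0 (n = -8 + (4 - 1*(-4)) = -8 + (4 + 4) = -8 + 8 = 0)
B(q) = 2*q**2 (B(q) = (q + q)*(q + 0) = (2*q)*q = 2*q**2)
((-7*11)*B(-5/4 + 4/(-3)) - 563)**2 = ((-7*11)*(2*(-5/4 + 4/(-3))**2) - 563)**2 = (-154*(-5*1/4 + 4*(-1/3))**2 - 563)**2 = (-154*(-5/4 - 4/3)**2 - 563)**2 = (-154*(-31/12)**2 - 563)**2 = (-154*961/144 - 563)**2 = (-77*961/72 - 563)**2 = (-73997/72 - 563)**2 = (-114533/72)**2 = 13117808089/5184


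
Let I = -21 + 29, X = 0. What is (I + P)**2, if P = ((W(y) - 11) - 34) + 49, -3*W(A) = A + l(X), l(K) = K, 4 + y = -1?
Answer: 1681/9 ≈ 186.78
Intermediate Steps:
y = -5 (y = -4 - 1 = -5)
I = 8
W(A) = -A/3 (W(A) = -(A + 0)/3 = -A/3)
P = 17/3 (P = ((-1/3*(-5) - 11) - 34) + 49 = ((5/3 - 11) - 34) + 49 = (-28/3 - 34) + 49 = -130/3 + 49 = 17/3 ≈ 5.6667)
(I + P)**2 = (8 + 17/3)**2 = (41/3)**2 = 1681/9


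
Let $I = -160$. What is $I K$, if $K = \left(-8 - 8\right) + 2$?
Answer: $2240$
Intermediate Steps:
$K = -14$ ($K = -16 + 2 = -14$)
$I K = \left(-160\right) \left(-14\right) = 2240$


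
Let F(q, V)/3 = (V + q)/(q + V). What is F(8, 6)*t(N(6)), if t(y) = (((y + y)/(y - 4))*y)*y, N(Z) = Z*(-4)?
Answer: 20736/7 ≈ 2962.3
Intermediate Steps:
N(Z) = -4*Z
F(q, V) = 3 (F(q, V) = 3*((V + q)/(q + V)) = 3*((V + q)/(V + q)) = 3*1 = 3)
t(y) = 2*y**3/(-4 + y) (t(y) = (((2*y)/(-4 + y))*y)*y = ((2*y/(-4 + y))*y)*y = (2*y**2/(-4 + y))*y = 2*y**3/(-4 + y))
F(8, 6)*t(N(6)) = 3*(2*(-4*6)**3/(-4 - 4*6)) = 3*(2*(-24)**3/(-4 - 24)) = 3*(2*(-13824)/(-28)) = 3*(2*(-13824)*(-1/28)) = 3*(6912/7) = 20736/7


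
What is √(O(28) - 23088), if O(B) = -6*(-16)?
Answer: 4*I*√1437 ≈ 151.63*I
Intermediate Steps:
O(B) = 96
√(O(28) - 23088) = √(96 - 23088) = √(-22992) = 4*I*√1437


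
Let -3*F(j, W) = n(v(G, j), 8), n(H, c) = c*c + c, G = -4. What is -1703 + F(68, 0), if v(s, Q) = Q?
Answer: -1727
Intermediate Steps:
n(H, c) = c + c² (n(H, c) = c² + c = c + c²)
F(j, W) = -24 (F(j, W) = -8*(1 + 8)/3 = -8*9/3 = -⅓*72 = -24)
-1703 + F(68, 0) = -1703 - 24 = -1727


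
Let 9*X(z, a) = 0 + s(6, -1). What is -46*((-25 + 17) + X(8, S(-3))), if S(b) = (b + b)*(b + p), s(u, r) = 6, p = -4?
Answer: 1012/3 ≈ 337.33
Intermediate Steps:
S(b) = 2*b*(-4 + b) (S(b) = (b + b)*(b - 4) = (2*b)*(-4 + b) = 2*b*(-4 + b))
X(z, a) = 2/3 (X(z, a) = (0 + 6)/9 = (1/9)*6 = 2/3)
-46*((-25 + 17) + X(8, S(-3))) = -46*((-25 + 17) + 2/3) = -46*(-8 + 2/3) = -46*(-22/3) = 1012/3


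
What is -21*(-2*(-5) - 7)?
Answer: -63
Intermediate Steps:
-21*(-2*(-5) - 7) = -21*(10 - 7) = -21*3 = -63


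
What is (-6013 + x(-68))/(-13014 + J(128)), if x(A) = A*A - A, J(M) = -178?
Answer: 1321/13192 ≈ 0.10014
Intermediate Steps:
x(A) = A² - A
(-6013 + x(-68))/(-13014 + J(128)) = (-6013 - 68*(-1 - 68))/(-13014 - 178) = (-6013 - 68*(-69))/(-13192) = (-6013 + 4692)*(-1/13192) = -1321*(-1/13192) = 1321/13192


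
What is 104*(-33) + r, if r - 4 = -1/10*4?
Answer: -17142/5 ≈ -3428.4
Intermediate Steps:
r = 18/5 (r = 4 - 1/10*4 = 4 - 1*⅒*4 = 4 - ⅒*4 = 4 - ⅖ = 18/5 ≈ 3.6000)
104*(-33) + r = 104*(-33) + 18/5 = -3432 + 18/5 = -17142/5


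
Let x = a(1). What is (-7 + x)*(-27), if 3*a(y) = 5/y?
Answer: 144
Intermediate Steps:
a(y) = 5/(3*y) (a(y) = (5/y)/3 = 5/(3*y))
x = 5/3 (x = (5/3)/1 = (5/3)*1 = 5/3 ≈ 1.6667)
(-7 + x)*(-27) = (-7 + 5/3)*(-27) = -16/3*(-27) = 144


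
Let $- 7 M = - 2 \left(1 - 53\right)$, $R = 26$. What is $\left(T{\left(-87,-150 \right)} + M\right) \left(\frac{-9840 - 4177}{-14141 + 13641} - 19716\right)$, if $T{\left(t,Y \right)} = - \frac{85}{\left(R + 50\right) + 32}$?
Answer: $\frac{116424786941}{378000} \approx 3.08 \cdot 10^{5}$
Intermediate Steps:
$T{\left(t,Y \right)} = - \frac{85}{108}$ ($T{\left(t,Y \right)} = - \frac{85}{\left(26 + 50\right) + 32} = - \frac{85}{76 + 32} = - \frac{85}{108}$)
$M = - \frac{104}{7}$ ($M = - \frac{\left(-2\right) \left(1 - 53\right)}{7} = - \frac{\left(-2\right) \left(-52\right)}{7} = \left(- \frac{1}{7}\right) 104 = - \frac{104}{7} \approx -14.857$)
$\left(T{\left(-87,-150 \right)} + M\right) \left(\frac{-9840 - 4177}{-14141 + 13641} - 19716\right) = \left(- \frac{85}{108} - \frac{104}{7}\right) \left(\frac{-9840 - 4177}{-14141 + 13641} - 19716\right) = - \frac{11827 \left(- \frac{14017}{-500} - 19716\right)}{756} = - \frac{11827 \left(\left(-14017\right) \left(- \frac{1}{500}\right) - 19716\right)}{756} = - \frac{11827 \left(\frac{14017}{500} - 19716\right)}{756} = \left(- \frac{11827}{756}\right) \left(- \frac{9843983}{500}\right) = \frac{116424786941}{378000}$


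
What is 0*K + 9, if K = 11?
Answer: 9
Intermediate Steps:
0*K + 9 = 0*11 + 9 = 0 + 9 = 9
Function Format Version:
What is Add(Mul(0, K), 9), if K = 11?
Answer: 9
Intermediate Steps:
Add(Mul(0, K), 9) = Add(Mul(0, 11), 9) = Add(0, 9) = 9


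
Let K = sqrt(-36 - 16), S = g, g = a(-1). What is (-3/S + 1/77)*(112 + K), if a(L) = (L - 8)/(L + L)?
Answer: -2416/33 - 302*I*sqrt(13)/231 ≈ -73.212 - 4.7138*I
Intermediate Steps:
a(L) = (-8 + L)/(2*L) (a(L) = (-8 + L)/((2*L)) = (-8 + L)*(1/(2*L)) = (-8 + L)/(2*L))
g = 9/2 (g = (1/2)*(-8 - 1)/(-1) = (1/2)*(-1)*(-9) = 9/2 ≈ 4.5000)
S = 9/2 ≈ 4.5000
K = 2*I*sqrt(13) (K = sqrt(-52) = 2*I*sqrt(13) ≈ 7.2111*I)
(-3/S + 1/77)*(112 + K) = (-3/9/2 + 1/77)*(112 + 2*I*sqrt(13)) = (-3*2/9 + 1*(1/77))*(112 + 2*I*sqrt(13)) = (-2/3 + 1/77)*(112 + 2*I*sqrt(13)) = -151*(112 + 2*I*sqrt(13))/231 = -2416/33 - 302*I*sqrt(13)/231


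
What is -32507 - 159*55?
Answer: -41252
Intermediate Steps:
-32507 - 159*55 = -32507 - 1*8745 = -32507 - 8745 = -41252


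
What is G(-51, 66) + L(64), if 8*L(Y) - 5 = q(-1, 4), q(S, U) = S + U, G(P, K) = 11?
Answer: 12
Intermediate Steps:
L(Y) = 1 (L(Y) = 5/8 + (-1 + 4)/8 = 5/8 + (⅛)*3 = 5/8 + 3/8 = 1)
G(-51, 66) + L(64) = 11 + 1 = 12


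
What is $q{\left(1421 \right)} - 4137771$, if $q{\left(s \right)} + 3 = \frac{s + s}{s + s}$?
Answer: $-4137773$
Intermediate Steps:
$q{\left(s \right)} = -2$ ($q{\left(s \right)} = -3 + \frac{s + s}{s + s} = -3 + \frac{2 s}{2 s} = -3 + 2 s \frac{1}{2 s} = -3 + 1 = -2$)
$q{\left(1421 \right)} - 4137771 = -2 - 4137771 = -4137773$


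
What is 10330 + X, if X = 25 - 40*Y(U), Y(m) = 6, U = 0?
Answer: 10115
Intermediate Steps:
X = -215 (X = 25 - 40*6 = 25 - 240 = -215)
10330 + X = 10330 - 215 = 10115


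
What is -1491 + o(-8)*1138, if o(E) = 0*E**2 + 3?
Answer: 1923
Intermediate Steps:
o(E) = 3 (o(E) = 0 + 3 = 3)
-1491 + o(-8)*1138 = -1491 + 3*1138 = -1491 + 3414 = 1923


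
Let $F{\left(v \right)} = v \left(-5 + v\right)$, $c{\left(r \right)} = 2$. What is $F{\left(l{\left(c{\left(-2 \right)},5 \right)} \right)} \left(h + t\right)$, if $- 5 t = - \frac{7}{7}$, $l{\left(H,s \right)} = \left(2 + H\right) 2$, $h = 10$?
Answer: $\frac{1224}{5} \approx 244.8$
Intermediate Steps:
$l{\left(H,s \right)} = 4 + 2 H$
$t = \frac{1}{5}$ ($t = - \frac{\left(-7\right) \frac{1}{7}}{5} = \left(- \frac{1}{5}\right) \left(-1\right) = \frac{1}{5} \approx 0.2$)
$F{\left(l{\left(c{\left(-2 \right)},5 \right)} \right)} \left(h + t\right) = \left(4 + 2 \cdot 2\right) \left(-5 + \left(4 + 2 \cdot 2\right)\right) \left(10 + \frac{1}{5}\right) = \left(4 + 4\right) \left(-5 + \left(4 + 4\right)\right) \frac{51}{5} = 8 \left(-5 + 8\right) \frac{51}{5} = 8 \cdot 3 \cdot \frac{51}{5} = 24 \cdot \frac{51}{5} = \frac{1224}{5}$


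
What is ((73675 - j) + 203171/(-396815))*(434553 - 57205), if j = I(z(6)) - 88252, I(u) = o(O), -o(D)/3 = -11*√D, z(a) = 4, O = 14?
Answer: 24246442659966232/396815 - 12452484*√14 ≈ 6.1056e+10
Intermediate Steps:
o(D) = 33*√D (o(D) = -(-33)*√D = 33*√D)
I(u) = 33*√14
j = -88252 + 33*√14 (j = 33*√14 - 88252 = -88252 + 33*√14 ≈ -88129.)
((73675 - j) + 203171/(-396815))*(434553 - 57205) = ((73675 - (-88252 + 33*√14)) + 203171/(-396815))*(434553 - 57205) = ((73675 + (88252 - 33*√14)) + 203171*(-1/396815))*377348 = ((161927 - 33*√14) - 203171/396815)*377348 = (64254859334/396815 - 33*√14)*377348 = 24246442659966232/396815 - 12452484*√14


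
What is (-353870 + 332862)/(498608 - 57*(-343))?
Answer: -21008/518159 ≈ -0.040544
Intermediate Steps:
(-353870 + 332862)/(498608 - 57*(-343)) = -21008/(498608 + 19551) = -21008/518159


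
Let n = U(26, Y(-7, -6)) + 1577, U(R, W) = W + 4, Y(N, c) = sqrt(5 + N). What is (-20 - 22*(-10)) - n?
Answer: -1381 - I*sqrt(2) ≈ -1381.0 - 1.4142*I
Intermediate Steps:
U(R, W) = 4 + W
n = 1581 + I*sqrt(2) (n = (4 + sqrt(5 - 7)) + 1577 = (4 + sqrt(-2)) + 1577 = (4 + I*sqrt(2)) + 1577 = 1581 + I*sqrt(2) ≈ 1581.0 + 1.4142*I)
(-20 - 22*(-10)) - n = (-20 - 22*(-10)) - (1581 + I*sqrt(2)) = (-20 + 220) + (-1581 - I*sqrt(2)) = 200 + (-1581 - I*sqrt(2)) = -1381 - I*sqrt(2)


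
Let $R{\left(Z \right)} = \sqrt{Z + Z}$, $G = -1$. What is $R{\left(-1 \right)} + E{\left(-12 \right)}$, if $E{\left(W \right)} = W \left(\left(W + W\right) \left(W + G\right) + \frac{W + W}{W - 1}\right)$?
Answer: $- \frac{48960}{13} + i \sqrt{2} \approx -3766.2 + 1.4142 i$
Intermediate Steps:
$R{\left(Z \right)} = \sqrt{2} \sqrt{Z}$ ($R{\left(Z \right)} = \sqrt{2 Z} = \sqrt{2} \sqrt{Z}$)
$E{\left(W \right)} = W \left(\frac{2 W}{-1 + W} + 2 W \left(-1 + W\right)\right)$ ($E{\left(W \right)} = W \left(\left(W + W\right) \left(W - 1\right) + \frac{W + W}{W - 1}\right) = W \left(2 W \left(-1 + W\right) + \frac{2 W}{-1 + W}\right) = W \left(\frac{2 W}{-1 + W} + 2 W \left(-1 + W\right)\right)$)
$R{\left(-1 \right)} + E{\left(-12 \right)} = \sqrt{2} \sqrt{-1} + \frac{2 \left(-12\right)^{2} \left(2 + \left(-12\right)^{2} - -24\right)}{-1 - 12} = \sqrt{2} i + 2 \cdot 144 \frac{1}{-13} \left(2 + 144 + 24\right) = i \sqrt{2} + 2 \cdot 144 \left(- \frac{1}{13}\right) 170 = i \sqrt{2} - \frac{48960}{13} = - \frac{48960}{13} + i \sqrt{2}$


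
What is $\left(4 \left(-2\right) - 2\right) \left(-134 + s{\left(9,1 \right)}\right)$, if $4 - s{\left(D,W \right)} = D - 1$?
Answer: $1380$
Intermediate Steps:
$s{\left(D,W \right)} = 5 - D$ ($s{\left(D,W \right)} = 4 - \left(D - 1\right) = 4 - \left(-1 + D\right) = 5 - D$)
$\left(4 \left(-2\right) - 2\right) \left(-134 + s{\left(9,1 \right)}\right) = \left(4 \left(-2\right) - 2\right) \left(-134 + \left(5 - 9\right)\right) = \left(-8 - 2\right) \left(-134 + \left(5 - 9\right)\right) = - 10 \left(-134 - 4\right) = \left(-10\right) \left(-138\right) = 1380$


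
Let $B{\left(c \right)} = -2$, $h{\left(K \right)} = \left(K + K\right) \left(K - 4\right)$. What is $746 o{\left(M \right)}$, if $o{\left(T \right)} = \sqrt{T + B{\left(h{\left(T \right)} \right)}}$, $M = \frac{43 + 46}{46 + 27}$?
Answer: $\frac{746 i \sqrt{4161}}{73} \approx 659.2 i$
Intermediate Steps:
$h{\left(K \right)} = 2 K \left(-4 + K\right)$
$M = \frac{89}{73} \approx 1.2192$
$o{\left(T \right)} = \sqrt{-2 + T}$ ($o{\left(T \right)} = \sqrt{T - 2} = \sqrt{-2 + T}$)
$746 o{\left(M \right)} = 746 \sqrt{-2 + \frac{89}{73}} = 746 \sqrt{- \frac{57}{73}} = 746 \frac{i \sqrt{4161}}{73} = \frac{746 i \sqrt{4161}}{73}$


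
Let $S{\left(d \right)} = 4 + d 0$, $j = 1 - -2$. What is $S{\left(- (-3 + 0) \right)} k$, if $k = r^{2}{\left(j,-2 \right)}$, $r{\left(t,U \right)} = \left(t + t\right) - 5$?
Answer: $4$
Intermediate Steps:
$j = 3$ ($j = 1 + 2 = 3$)
$r{\left(t,U \right)} = -5 + 2 t$ ($r{\left(t,U \right)} = 2 t - 5 = -5 + 2 t$)
$S{\left(d \right)} = 4$ ($S{\left(d \right)} = 4 + 0 = 4$)
$k = 1$ ($k = \left(-5 + 2 \cdot 3\right)^{2} = \left(-5 + 6\right)^{2} = 1^{2} = 1$)
$S{\left(- (-3 + 0) \right)} k = 4 \cdot 1 = 4$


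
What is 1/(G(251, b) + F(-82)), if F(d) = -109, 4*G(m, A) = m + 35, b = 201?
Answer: -2/75 ≈ -0.026667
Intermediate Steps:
G(m, A) = 35/4 + m/4 (G(m, A) = (m + 35)/4 = (35 + m)/4 = 35/4 + m/4)
1/(G(251, b) + F(-82)) = 1/((35/4 + (¼)*251) - 109) = 1/((35/4 + 251/4) - 109) = 1/(143/2 - 109) = 1/(-75/2) = -2/75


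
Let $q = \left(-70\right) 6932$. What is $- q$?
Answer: $485240$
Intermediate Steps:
$q = -485240$
$- q = \left(-1\right) \left(-485240\right) = 485240$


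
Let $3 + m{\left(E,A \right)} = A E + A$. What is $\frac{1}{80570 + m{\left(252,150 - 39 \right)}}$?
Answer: $\frac{1}{108650} \approx 9.2039 \cdot 10^{-6}$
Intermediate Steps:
$m{\left(E,A \right)} = -3 + A + A E$ ($m{\left(E,A \right)} = -3 + \left(A E + A\right) = -3 + \left(A + A E\right) = -3 + A + A E$)
$\frac{1}{80570 + m{\left(252,150 - 39 \right)}} = \frac{1}{80570 + \left(-3 + \left(150 - 39\right) + \left(150 - 39\right) 252\right)} = \frac{1}{80570 + \left(-3 + 111 + 111 \cdot 252\right)} = \frac{1}{80570 + \left(-3 + 111 + 27972\right)} = \frac{1}{80570 + 28080} = \frac{1}{108650}$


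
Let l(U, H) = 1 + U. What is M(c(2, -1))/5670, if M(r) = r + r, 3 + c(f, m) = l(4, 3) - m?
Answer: 1/945 ≈ 0.0010582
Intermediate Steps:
c(f, m) = 2 - m (c(f, m) = -3 + ((1 + 4) - m) = -3 + (5 - m) = 2 - m)
M(r) = 2*r
M(c(2, -1))/5670 = (2*(2 - 1*(-1)))/5670 = (2*(2 + 1))*(1/5670) = (2*3)*(1/5670) = 6*(1/5670) = 1/945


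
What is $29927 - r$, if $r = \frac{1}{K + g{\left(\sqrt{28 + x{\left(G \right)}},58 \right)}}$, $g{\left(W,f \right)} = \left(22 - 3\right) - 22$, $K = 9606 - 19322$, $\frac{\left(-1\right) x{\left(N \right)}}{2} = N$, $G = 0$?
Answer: $\frac{290860514}{9719} \approx 29927.0$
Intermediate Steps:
$x{\left(N \right)} = - 2 N$
$K = -9716$ ($K = 9606 - 19322 = -9716$)
$g{\left(W,f \right)} = -3$ ($g{\left(W,f \right)} = 19 - 22 = -3$)
$r = - \frac{1}{9719}$ ($r = \frac{1}{-9716 - 3} = \frac{1}{-9719} = - \frac{1}{9719} \approx -0.00010289$)
$29927 - r = 29927 - - \frac{1}{9719} = 29927 + \frac{1}{9719} = \frac{290860514}{9719}$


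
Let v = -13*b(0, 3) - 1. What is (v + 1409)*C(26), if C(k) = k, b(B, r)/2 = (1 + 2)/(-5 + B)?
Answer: 185068/5 ≈ 37014.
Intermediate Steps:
b(B, r) = 6/(-5 + B) (b(B, r) = 2*((1 + 2)/(-5 + B)) = 2*(3/(-5 + B)) = 6/(-5 + B))
v = 73/5 (v = -78/(-5 + 0) - 1 = -78/(-5) - 1 = -78*(-1)/5 - 1 = -13*(-6/5) - 1 = 78/5 - 1 = 73/5 ≈ 14.600)
(v + 1409)*C(26) = (73/5 + 1409)*26 = (7118/5)*26 = 185068/5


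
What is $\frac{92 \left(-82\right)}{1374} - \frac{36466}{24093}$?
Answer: $- \frac{38643646}{5517297} \approx -7.0041$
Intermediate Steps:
$\frac{92 \left(-82\right)}{1374} - \frac{36466}{24093} = \left(-7544\right) \frac{1}{1374} - \frac{36466}{24093} = - \frac{3772}{687} - \frac{36466}{24093} = - \frac{38643646}{5517297}$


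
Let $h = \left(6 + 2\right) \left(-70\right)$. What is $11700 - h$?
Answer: $12260$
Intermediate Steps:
$h = -560$ ($h = 8 \left(-70\right) = -560$)
$11700 - h = 11700 - -560 = 11700 + 560 = 12260$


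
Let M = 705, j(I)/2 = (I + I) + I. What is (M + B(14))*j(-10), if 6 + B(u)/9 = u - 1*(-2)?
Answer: -47700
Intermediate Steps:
B(u) = -36 + 9*u (B(u) = -54 + 9*(u - 1*(-2)) = -54 + 9*(u + 2) = -54 + 9*(2 + u) = -54 + (18 + 9*u) = -36 + 9*u)
j(I) = 6*I (j(I) = 2*((I + I) + I) = 2*(2*I + I) = 2*(3*I) = 6*I)
(M + B(14))*j(-10) = (705 + (-36 + 9*14))*(6*(-10)) = (705 + (-36 + 126))*(-60) = (705 + 90)*(-60) = 795*(-60) = -47700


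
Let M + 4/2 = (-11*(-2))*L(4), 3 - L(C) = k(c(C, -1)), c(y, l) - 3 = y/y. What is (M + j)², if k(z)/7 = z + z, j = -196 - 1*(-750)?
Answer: 376996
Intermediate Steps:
c(y, l) = 4 (c(y, l) = 3 + y/y = 3 + 1 = 4)
j = 554 (j = -196 + 750 = 554)
k(z) = 14*z (k(z) = 7*(z + z) = 7*(2*z) = 14*z)
L(C) = -53 (L(C) = 3 - 14*4 = 3 - 1*56 = 3 - 56 = -53)
M = -1168 (M = -2 - 11*(-2)*(-53) = -2 + 22*(-53) = -2 - 1166 = -1168)
(M + j)² = (-1168 + 554)² = (-614)² = 376996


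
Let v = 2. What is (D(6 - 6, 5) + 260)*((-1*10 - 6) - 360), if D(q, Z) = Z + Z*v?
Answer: -103400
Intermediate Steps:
D(q, Z) = 3*Z (D(q, Z) = Z + Z*2 = Z + 2*Z = 3*Z)
(D(6 - 6, 5) + 260)*((-1*10 - 6) - 360) = (3*5 + 260)*((-1*10 - 6) - 360) = (15 + 260)*((-10 - 6) - 360) = 275*(-16 - 360) = 275*(-376) = -103400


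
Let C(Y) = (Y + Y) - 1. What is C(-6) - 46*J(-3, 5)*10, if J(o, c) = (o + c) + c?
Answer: -3233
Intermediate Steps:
J(o, c) = o + 2*c (J(o, c) = (c + o) + c = o + 2*c)
C(Y) = -1 + 2*Y (C(Y) = 2*Y - 1 = -1 + 2*Y)
C(-6) - 46*J(-3, 5)*10 = (-1 + 2*(-6)) - 46*(-3 + 2*5)*10 = (-1 - 12) - 46*(-3 + 10)*10 = -13 - 322*10 = -13 - 46*70 = -13 - 3220 = -3233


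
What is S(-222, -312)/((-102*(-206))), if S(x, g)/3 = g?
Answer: -78/1751 ≈ -0.044546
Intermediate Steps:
S(x, g) = 3*g
S(-222, -312)/((-102*(-206))) = (3*(-312))/((-102*(-206))) = -936/21012 = -936*1/21012 = -78/1751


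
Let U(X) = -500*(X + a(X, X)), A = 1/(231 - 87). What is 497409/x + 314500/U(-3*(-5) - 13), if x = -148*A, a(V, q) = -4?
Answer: -35790175/74 ≈ -4.8365e+5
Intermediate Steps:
A = 1/144 ≈ 0.0069444
U(X) = 2000 - 500*X (U(X) = -500*(X - 4) = -500*(-4 + X) = 2000 - 500*X)
x = -37/36 (x = -148*1/144 = -37/36 ≈ -1.0278)
497409/x + 314500/U(-3*(-5) - 13) = 497409/(-37/36) + 314500/(2000 - 500*(-3*(-5) - 13)) = 497409*(-36/37) + 314500/(2000 - 500*(15 - 13)) = -17906724/37 + 314500/(2000 - 500*2) = -17906724/37 + 314500/(2000 - 1000) = -17906724/37 + 314500/1000 = -17906724/37 + 314500*(1/1000) = -17906724/37 + 629/2 = -35790175/74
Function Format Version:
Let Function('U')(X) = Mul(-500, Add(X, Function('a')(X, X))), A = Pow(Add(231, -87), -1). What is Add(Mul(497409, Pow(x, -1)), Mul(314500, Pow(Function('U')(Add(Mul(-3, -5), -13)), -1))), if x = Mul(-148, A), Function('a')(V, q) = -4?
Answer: Rational(-35790175, 74) ≈ -4.8365e+5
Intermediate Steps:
A = Rational(1, 144) (A = Pow(144, -1) = Rational(1, 144) ≈ 0.0069444)
Function('U')(X) = Add(2000, Mul(-500, X)) (Function('U')(X) = Mul(-500, Add(X, -4)) = Mul(-500, Add(-4, X)) = Add(2000, Mul(-500, X)))
x = Rational(-37, 36) (x = Mul(-148, Rational(1, 144)) = Rational(-37, 36) ≈ -1.0278)
Add(Mul(497409, Pow(x, -1)), Mul(314500, Pow(Function('U')(Add(Mul(-3, -5), -13)), -1))) = Add(Mul(497409, Pow(Rational(-37, 36), -1)), Mul(314500, Pow(Add(2000, Mul(-500, Add(Mul(-3, -5), -13))), -1))) = Add(Mul(497409, Rational(-36, 37)), Mul(314500, Pow(Add(2000, Mul(-500, Add(15, -13))), -1))) = Add(Rational(-17906724, 37), Mul(314500, Pow(Add(2000, Mul(-500, 2)), -1))) = Add(Rational(-17906724, 37), Mul(314500, Pow(Add(2000, -1000), -1))) = Add(Rational(-17906724, 37), Mul(314500, Pow(1000, -1))) = Add(Rational(-17906724, 37), Mul(314500, Rational(1, 1000))) = Add(Rational(-17906724, 37), Rational(629, 2)) = Rational(-35790175, 74)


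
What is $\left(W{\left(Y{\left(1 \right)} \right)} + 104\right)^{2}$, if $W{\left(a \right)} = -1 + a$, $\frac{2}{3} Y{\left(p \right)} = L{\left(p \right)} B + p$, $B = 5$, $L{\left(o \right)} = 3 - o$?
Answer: $\frac{57121}{4} \approx 14280.0$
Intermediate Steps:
$Y{\left(p \right)} = \frac{45}{2} - 6 p$ ($Y{\left(p \right)} = \frac{3 \left(\left(3 - p\right) 5 + p\right)}{2} = \frac{3 \left(\left(15 - 5 p\right) + p\right)}{2} = \frac{3 \left(15 - 4 p\right)}{2} = \frac{45}{2} - 6 p$)
$\left(W{\left(Y{\left(1 \right)} \right)} + 104\right)^{2} = \left(\left(-1 + \left(\frac{45}{2} - 6\right)\right) + 104\right)^{2} = \left(\left(-1 + \frac{33}{2}\right) + 104\right)^{2} = \left(\frac{31}{2} + 104\right)^{2} = \left(\frac{239}{2}\right)^{2} = \frac{57121}{4}$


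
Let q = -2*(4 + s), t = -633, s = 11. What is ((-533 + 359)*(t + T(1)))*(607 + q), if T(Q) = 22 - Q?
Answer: 61443576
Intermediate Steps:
q = -30 (q = -2*(4 + 11) = -2*15 = -30)
((-533 + 359)*(t + T(1)))*(607 + q) = ((-533 + 359)*(-633 + (22 - 1*1)))*(607 - 30) = -174*(-633 + (22 - 1))*577 = -174*(-633 + 21)*577 = -174*(-612)*577 = 106488*577 = 61443576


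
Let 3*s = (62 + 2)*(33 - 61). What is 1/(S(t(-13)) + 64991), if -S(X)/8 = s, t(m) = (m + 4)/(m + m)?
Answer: 3/209309 ≈ 1.4333e-5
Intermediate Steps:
t(m) = (4 + m)/(2*m) (t(m) = (4 + m)/((2*m)) = (4 + m)*(1/(2*m)) = (4 + m)/(2*m))
s = -1792/3 (s = ((62 + 2)*(33 - 61))/3 = (64*(-28))/3 = (⅓)*(-1792) = -1792/3 ≈ -597.33)
S(X) = 14336/3 (S(X) = -8*(-1792/3) = 14336/3)
1/(S(t(-13)) + 64991) = 1/(14336/3 + 64991) = 1/(209309/3) = 3/209309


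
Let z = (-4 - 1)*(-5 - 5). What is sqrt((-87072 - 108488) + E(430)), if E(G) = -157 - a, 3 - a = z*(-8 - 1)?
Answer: I*sqrt(196170) ≈ 442.91*I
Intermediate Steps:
z = 50 (z = -5*(-10) = 50)
a = 453 (a = 3 - 50*(-8 - 1) = 3 - 50*(-9) = 3 - 1*(-450) = 3 + 450 = 453)
E(G) = -610 (E(G) = -157 - 1*453 = -157 - 453 = -610)
sqrt((-87072 - 108488) + E(430)) = sqrt((-87072 - 108488) - 610) = sqrt(-195560 - 610) = sqrt(-196170) = I*sqrt(196170)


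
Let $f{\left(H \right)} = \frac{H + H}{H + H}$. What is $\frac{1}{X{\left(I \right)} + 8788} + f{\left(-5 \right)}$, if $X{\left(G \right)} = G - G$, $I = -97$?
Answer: $\frac{8789}{8788} \approx 1.0001$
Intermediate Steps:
$X{\left(G \right)} = 0$
$f{\left(H \right)} = 1$ ($f{\left(H \right)} = \frac{2 H}{2 H} = 2 H \frac{1}{2 H} = 1$)
$\frac{1}{X{\left(I \right)} + 8788} + f{\left(-5 \right)} = \frac{1}{0 + 8788} + 1 = \frac{1}{8788} + 1 = \frac{8789}{8788}$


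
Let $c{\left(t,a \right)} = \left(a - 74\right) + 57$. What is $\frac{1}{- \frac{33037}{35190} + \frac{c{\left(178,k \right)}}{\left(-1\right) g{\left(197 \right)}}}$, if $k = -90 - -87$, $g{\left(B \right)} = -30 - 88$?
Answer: $- \frac{2076210}{2301083} \approx -0.90228$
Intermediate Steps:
$g{\left(B \right)} = -118$
$k = -3$ ($k = -90 + 87 = -3$)
$c{\left(t,a \right)} = -17 + a$ ($c{\left(t,a \right)} = \left(-74 + a\right) + 57 = -17 + a$)
$\frac{1}{- \frac{33037}{35190} + \frac{c{\left(178,k \right)}}{\left(-1\right) g{\left(197 \right)}}} = \frac{1}{- \frac{33037}{35190} + \frac{-17 - 3}{\left(-1\right) \left(-118\right)}} = \frac{1}{\left(-33037\right) \frac{1}{35190} - \frac{20}{118}} = \frac{1}{- \frac{33037}{35190} - \frac{10}{59}} = \frac{1}{- \frac{2301083}{2076210}} = - \frac{2076210}{2301083}$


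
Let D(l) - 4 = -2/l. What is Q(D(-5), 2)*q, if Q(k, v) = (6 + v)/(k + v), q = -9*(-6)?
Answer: 135/2 ≈ 67.500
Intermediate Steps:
q = 54
D(l) = 4 - 2/l
Q(k, v) = (6 + v)/(k + v)
Q(D(-5), 2)*q = ((6 + 2)/((4 - 2/(-5)) + 2))*54 = (8/((4 - 2*(-1/5)) + 2))*54 = (8/((4 + 2/5) + 2))*54 = (8/(22/5 + 2))*54 = (8/(32/5))*54 = ((5/32)*8)*54 = (5/4)*54 = 135/2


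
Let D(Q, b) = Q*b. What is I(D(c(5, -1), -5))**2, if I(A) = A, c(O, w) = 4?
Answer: 400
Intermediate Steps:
I(D(c(5, -1), -5))**2 = (4*(-5))**2 = (-20)**2 = 400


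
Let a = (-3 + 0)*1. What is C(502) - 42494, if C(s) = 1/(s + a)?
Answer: -21204505/499 ≈ -42494.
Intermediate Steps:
a = -3 (a = -3*1 = -3)
C(s) = 1/(-3 + s) (C(s) = 1/(s - 3) = 1/(-3 + s))
C(502) - 42494 = 1/(-3 + 502) - 42494 = 1/499 - 42494 = -21204505/499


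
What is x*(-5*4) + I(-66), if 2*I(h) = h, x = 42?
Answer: -873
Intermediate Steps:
I(h) = h/2
x*(-5*4) + I(-66) = 42*(-5*4) + (½)*(-66) = 42*(-20) - 33 = -840 - 33 = -873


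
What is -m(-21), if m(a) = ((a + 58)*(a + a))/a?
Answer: -74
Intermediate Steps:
m(a) = 116 + 2*a (m(a) = ((58 + a)*(2*a))/a = (2*a*(58 + a))/a = 116 + 2*a)
-m(-21) = -(116 + 2*(-21)) = -(116 - 42) = -1*74 = -74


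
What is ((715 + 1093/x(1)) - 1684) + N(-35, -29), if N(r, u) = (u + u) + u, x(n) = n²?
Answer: 37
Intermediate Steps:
N(r, u) = 3*u (N(r, u) = 2*u + u = 3*u)
((715 + 1093/x(1)) - 1684) + N(-35, -29) = ((715 + 1093/(1²)) - 1684) + 3*(-29) = ((715 + 1093/1) - 1684) - 87 = ((715 + 1093*1) - 1684) - 87 = ((715 + 1093) - 1684) - 87 = (1808 - 1684) - 87 = 124 - 87 = 37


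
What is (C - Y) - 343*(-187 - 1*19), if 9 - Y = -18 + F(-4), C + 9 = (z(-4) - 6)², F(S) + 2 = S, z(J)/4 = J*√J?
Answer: 69628 + 384*I ≈ 69628.0 + 384.0*I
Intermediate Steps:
z(J) = 4*J^(3/2) (z(J) = 4*(J*√J) = 4*J^(3/2))
F(S) = -2 + S
C = -9 + (-6 - 32*I)² (C = -9 + (4*(-4)^(3/2) - 6)² = -9 + (4*(-8*I) - 6)² = -9 + (-32*I - 6)² = -9 + (-6 - 32*I)² ≈ -997.0 + 384.0*I)
Y = 33 (Y = 9 - (-18 + (-2 - 4)) = 9 - (-18 - 6) = 9 - 1*(-24) = 9 + 24 = 33)
(C - Y) - 343*(-187 - 1*19) = ((-997 + 384*I) - 1*33) - 343*(-187 - 1*19) = ((-997 + 384*I) - 33) - 343*(-187 - 19) = (-1030 + 384*I) - 343*(-206) = (-1030 + 384*I) + 70658 = 69628 + 384*I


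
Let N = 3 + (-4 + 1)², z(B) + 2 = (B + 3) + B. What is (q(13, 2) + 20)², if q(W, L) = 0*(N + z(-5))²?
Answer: 400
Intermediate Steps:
z(B) = 1 + 2*B (z(B) = -2 + ((B + 3) + B) = -2 + ((3 + B) + B) = -2 + (3 + 2*B) = 1 + 2*B)
N = 12 (N = 3 + (-3)² = 3 + 9 = 12)
q(W, L) = 0 (q(W, L) = 0*(12 + (1 + 2*(-5)))² = 0*(12 + (1 - 10))² = 0*(12 - 9)² = 0*3² = 0*9 = 0)
(q(13, 2) + 20)² = (0 + 20)² = 20² = 400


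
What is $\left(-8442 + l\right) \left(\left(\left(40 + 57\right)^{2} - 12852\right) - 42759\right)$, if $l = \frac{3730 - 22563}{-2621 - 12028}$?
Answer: $\frac{5712786051050}{14649} \approx 3.8998 \cdot 10^{8}$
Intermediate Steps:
$l = \frac{18833}{14649}$ ($l = - \frac{18833}{-14649} = \left(-18833\right) \left(- \frac{1}{14649}\right) = \frac{18833}{14649} \approx 1.2856$)
$\left(-8442 + l\right) \left(\left(\left(40 + 57\right)^{2} - 12852\right) - 42759\right) = \left(-8442 + \frac{18833}{14649}\right) \left(\left(\left(40 + 57\right)^{2} - 12852\right) - 42759\right) = - \frac{123648025 \left(\left(97^{2} - 12852\right) - 42759\right)}{14649} = - \frac{123648025 \left(\left(9409 - 12852\right) - 42759\right)}{14649} = - \frac{123648025 \left(-3443 - 42759\right)}{14649} = \left(- \frac{123648025}{14649}\right) \left(-46202\right) = \frac{5712786051050}{14649}$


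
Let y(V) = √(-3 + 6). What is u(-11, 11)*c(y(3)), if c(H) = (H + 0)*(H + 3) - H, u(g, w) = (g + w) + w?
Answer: 33 + 22*√3 ≈ 71.105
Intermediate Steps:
y(V) = √3
u(g, w) = g + 2*w
c(H) = -H + H*(3 + H) (c(H) = H*(3 + H) - H = -H + H*(3 + H))
u(-11, 11)*c(y(3)) = (-11 + 2*11)*(√3*(2 + √3)) = (-11 + 22)*(√3*(2 + √3)) = 11*(√3*(2 + √3)) = 11*√3*(2 + √3)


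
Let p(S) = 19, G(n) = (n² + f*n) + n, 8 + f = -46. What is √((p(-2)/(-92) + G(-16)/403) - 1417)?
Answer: I*√486092137089/18538 ≈ 37.609*I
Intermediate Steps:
f = -54 (f = -8 - 46 = -54)
G(n) = n² - 53*n (G(n) = (n² - 54*n) + n = n² - 53*n)
√((p(-2)/(-92) + G(-16)/403) - 1417) = √((19/(-92) - 16*(-53 - 16)/403) - 1417) = √((19*(-1/92) - 16*(-69)*(1/403)) - 1417) = √((-19/92 + 1104*(1/403)) - 1417) = √((-19/92 + 1104/403) - 1417) = √(93911/37076 - 1417) = √(-52442781/37076) = I*√486092137089/18538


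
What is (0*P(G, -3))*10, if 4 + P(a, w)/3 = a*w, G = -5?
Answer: 0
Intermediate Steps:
P(a, w) = -12 + 3*a*w (P(a, w) = -12 + 3*(a*w) = -12 + 3*a*w)
(0*P(G, -3))*10 = (0*(-12 + 3*(-5)*(-3)))*10 = (0*(-12 + 45))*10 = (0*33)*10 = 0*10 = 0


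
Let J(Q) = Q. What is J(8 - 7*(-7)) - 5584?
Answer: -5527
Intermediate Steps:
J(8 - 7*(-7)) - 5584 = (8 - 7*(-7)) - 5584 = (8 + 49) - 5584 = 57 - 5584 = -5527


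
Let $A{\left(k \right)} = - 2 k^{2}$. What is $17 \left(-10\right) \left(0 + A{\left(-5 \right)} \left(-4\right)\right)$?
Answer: $-34000$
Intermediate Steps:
$17 \left(-10\right) \left(0 + A{\left(-5 \right)} \left(-4\right)\right) = 17 \left(-10\right) \left(0 + - 2 \left(-5\right)^{2} \left(-4\right)\right) = - 170 \left(0 + \left(-2\right) 25 \left(-4\right)\right) = - 170 \left(0 - -200\right) = - 170 \left(0 + 200\right) = \left(-170\right) 200 = -34000$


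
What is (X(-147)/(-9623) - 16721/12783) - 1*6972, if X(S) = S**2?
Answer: -858068494378/123010809 ≈ -6975.6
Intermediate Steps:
(X(-147)/(-9623) - 16721/12783) - 1*6972 = ((-147)**2/(-9623) - 16721/12783) - 1*6972 = (21609*(-1/9623) - 16721*1/12783) - 6972 = (-21609/9623 - 16721/12783) - 6972 = -437134030/123010809 - 6972 = -858068494378/123010809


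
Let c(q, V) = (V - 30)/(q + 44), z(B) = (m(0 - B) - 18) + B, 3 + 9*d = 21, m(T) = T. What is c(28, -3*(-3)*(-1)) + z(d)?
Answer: -445/24 ≈ -18.542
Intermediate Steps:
d = 2 (d = -⅓ + (⅑)*21 = -⅓ + 7/3 = 2)
z(B) = -18 (z(B) = ((0 - B) - 18) + B = (-B - 18) + B = (-18 - B) + B = -18)
c(q, V) = (-30 + V)/(44 + q)
c(28, -3*(-3)*(-1)) + z(d) = (-30 - 3*(-3)*(-1))/(44 + 28) - 18 = (-30 + 9*(-1))/72 - 18 = (-30 - 9)/72 - 18 = (1/72)*(-39) - 18 = -13/24 - 18 = -445/24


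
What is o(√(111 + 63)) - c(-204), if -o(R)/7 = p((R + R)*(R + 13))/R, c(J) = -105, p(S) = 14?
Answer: 105 - 49*√174/87 ≈ 97.571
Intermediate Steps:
o(R) = -98/R
o(√(111 + 63)) - c(-204) = -98/√(111 + 63) - 1*(-105) = -98*√174/174 + 105 = -49*√174/87 + 105 = 105 - 49*√174/87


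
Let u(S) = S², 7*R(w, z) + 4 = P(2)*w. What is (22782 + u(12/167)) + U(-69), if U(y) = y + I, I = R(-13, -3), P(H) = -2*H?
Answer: 4435439679/195223 ≈ 22720.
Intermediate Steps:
R(w, z) = -4/7 - 4*w/7 (R(w, z) = -4/7 + ((-2*2)*w)/7 = -4/7 + (-4*w)/7 = -4/7 - 4*w/7)
I = 48/7 (I = -4/7 - 4/7*(-13) = -4/7 + 52/7 = 48/7 ≈ 6.8571)
U(y) = 48/7 + y (U(y) = y + 48/7 = 48/7 + y)
(22782 + u(12/167)) + U(-69) = (22782 + (12/167)²) + (48/7 - 69) = (22782 + (12*(1/167))²) - 435/7 = (22782 + (12/167)²) - 435/7 = (22782 + 144/27889) - 435/7 = 635367342/27889 - 435/7 = 4435439679/195223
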